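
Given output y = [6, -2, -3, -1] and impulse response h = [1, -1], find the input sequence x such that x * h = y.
Deconvolve y=[6, -2, -3, -1] by h=[1, -1]. Since h[0]=1, solve forward: x[0] = y[0] / 1 = 6; x[1] = (y[1] - 6×-1) / 1 = 4; x[2] = (y[2] - 4×-1) / 1 = 1. So x = [6, 4, 1]. Check by forward convolution: y[0] = 6×1 = 6; y[1] = 6×-1 + 4×1 = -2; y[2] = 4×-1 + 1×1 = -3; y[3] = 1×-1 = -1

[6, 4, 1]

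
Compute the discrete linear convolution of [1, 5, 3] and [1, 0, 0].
y[0] = 1×1 = 1; y[1] = 1×0 + 5×1 = 5; y[2] = 1×0 + 5×0 + 3×1 = 3; y[3] = 5×0 + 3×0 = 0; y[4] = 3×0 = 0

[1, 5, 3, 0, 0]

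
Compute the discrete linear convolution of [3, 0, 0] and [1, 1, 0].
y[0] = 3×1 = 3; y[1] = 3×1 + 0×1 = 3; y[2] = 3×0 + 0×1 + 0×1 = 0; y[3] = 0×0 + 0×1 = 0; y[4] = 0×0 = 0

[3, 3, 0, 0, 0]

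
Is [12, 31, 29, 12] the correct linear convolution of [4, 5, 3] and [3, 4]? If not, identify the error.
Recompute linear convolution of [4, 5, 3] and [3, 4]: y[0] = 4×3 = 12; y[1] = 4×4 + 5×3 = 31; y[2] = 5×4 + 3×3 = 29; y[3] = 3×4 = 12 → [12, 31, 29, 12]. Given [12, 31, 29, 12] matches, so answer: Yes

Yes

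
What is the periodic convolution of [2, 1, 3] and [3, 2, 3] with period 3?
Use y[k] = Σ_j a[j]·b[(k-j) mod 3]. y[0] = 2×3 + 1×3 + 3×2 = 15; y[1] = 2×2 + 1×3 + 3×3 = 16; y[2] = 2×3 + 1×2 + 3×3 = 17. Result: [15, 16, 17]

[15, 16, 17]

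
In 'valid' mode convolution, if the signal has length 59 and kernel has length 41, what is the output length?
'Valid' mode counts only positions where the kernel fully overlaps the signal: m - n + 1 = 59 - 41 + 1 = 19

19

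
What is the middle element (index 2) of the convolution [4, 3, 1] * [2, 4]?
Use y[k] = Σ_i a[i]·b[k-i] at k=2. y[2] = 3×4 + 1×2 = 14

14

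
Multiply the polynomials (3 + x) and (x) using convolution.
Ascending coefficients: a = [3, 1], b = [0, 1]. c[0] = 3×0 = 0; c[1] = 3×1 + 1×0 = 3; c[2] = 1×1 = 1. Result coefficients: [0, 3, 1] → 3x + x^2

3x + x^2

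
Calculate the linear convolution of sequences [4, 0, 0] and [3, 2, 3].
y[0] = 4×3 = 12; y[1] = 4×2 + 0×3 = 8; y[2] = 4×3 + 0×2 + 0×3 = 12; y[3] = 0×3 + 0×2 = 0; y[4] = 0×3 = 0

[12, 8, 12, 0, 0]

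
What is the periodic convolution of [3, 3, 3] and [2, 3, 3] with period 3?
Use y[k] = Σ_j s[j]·t[(k-j) mod 3]. y[0] = 3×2 + 3×3 + 3×3 = 24; y[1] = 3×3 + 3×2 + 3×3 = 24; y[2] = 3×3 + 3×3 + 3×2 = 24. Result: [24, 24, 24]

[24, 24, 24]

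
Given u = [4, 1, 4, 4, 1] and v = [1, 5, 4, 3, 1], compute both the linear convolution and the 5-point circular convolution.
Linear: y_lin[0] = 4×1 = 4; y_lin[1] = 4×5 + 1×1 = 21; y_lin[2] = 4×4 + 1×5 + 4×1 = 25; y_lin[3] = 4×3 + 1×4 + 4×5 + 4×1 = 40; y_lin[4] = 4×1 + 1×3 + 4×4 + 4×5 + 1×1 = 44; y_lin[5] = 1×1 + 4×3 + 4×4 + 1×5 = 34; y_lin[6] = 4×1 + 4×3 + 1×4 = 20; y_lin[7] = 4×1 + 1×3 = 7; y_lin[8] = 1×1 = 1 → [4, 21, 25, 40, 44, 34, 20, 7, 1]. Circular (length 5): y[0] = 4×1 + 1×1 + 4×3 + 4×4 + 1×5 = 38; y[1] = 4×5 + 1×1 + 4×1 + 4×3 + 1×4 = 41; y[2] = 4×4 + 1×5 + 4×1 + 4×1 + 1×3 = 32; y[3] = 4×3 + 1×4 + 4×5 + 4×1 + 1×1 = 41; y[4] = 4×1 + 1×3 + 4×4 + 4×5 + 1×1 = 44 → [38, 41, 32, 41, 44]

Linear: [4, 21, 25, 40, 44, 34, 20, 7, 1], Circular: [38, 41, 32, 41, 44]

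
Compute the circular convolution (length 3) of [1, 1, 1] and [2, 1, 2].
Use y[k] = Σ_j s[j]·t[(k-j) mod 3]. y[0] = 1×2 + 1×2 + 1×1 = 5; y[1] = 1×1 + 1×2 + 1×2 = 5; y[2] = 1×2 + 1×1 + 1×2 = 5. Result: [5, 5, 5]

[5, 5, 5]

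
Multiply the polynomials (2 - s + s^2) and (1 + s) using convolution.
Ascending coefficients: a = [2, -1, 1], b = [1, 1]. c[0] = 2×1 = 2; c[1] = 2×1 + -1×1 = 1; c[2] = -1×1 + 1×1 = 0; c[3] = 1×1 = 1. Result coefficients: [2, 1, 0, 1] → 2 + s + s^3

2 + s + s^3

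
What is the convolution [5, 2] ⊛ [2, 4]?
y[0] = 5×2 = 10; y[1] = 5×4 + 2×2 = 24; y[2] = 2×4 = 8

[10, 24, 8]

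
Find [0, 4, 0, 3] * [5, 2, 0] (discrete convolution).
y[0] = 0×5 = 0; y[1] = 0×2 + 4×5 = 20; y[2] = 0×0 + 4×2 + 0×5 = 8; y[3] = 4×0 + 0×2 + 3×5 = 15; y[4] = 0×0 + 3×2 = 6; y[5] = 3×0 = 0

[0, 20, 8, 15, 6, 0]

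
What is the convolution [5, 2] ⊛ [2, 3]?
y[0] = 5×2 = 10; y[1] = 5×3 + 2×2 = 19; y[2] = 2×3 = 6

[10, 19, 6]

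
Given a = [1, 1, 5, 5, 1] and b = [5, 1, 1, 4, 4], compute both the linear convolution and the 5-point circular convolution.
Linear: y_lin[0] = 1×5 = 5; y_lin[1] = 1×1 + 1×5 = 6; y_lin[2] = 1×1 + 1×1 + 5×5 = 27; y_lin[3] = 1×4 + 1×1 + 5×1 + 5×5 = 35; y_lin[4] = 1×4 + 1×4 + 5×1 + 5×1 + 1×5 = 23; y_lin[5] = 1×4 + 5×4 + 5×1 + 1×1 = 30; y_lin[6] = 5×4 + 5×4 + 1×1 = 41; y_lin[7] = 5×4 + 1×4 = 24; y_lin[8] = 1×4 = 4 → [5, 6, 27, 35, 23, 30, 41, 24, 4]. Circular (length 5): y[0] = 1×5 + 1×4 + 5×4 + 5×1 + 1×1 = 35; y[1] = 1×1 + 1×5 + 5×4 + 5×4 + 1×1 = 47; y[2] = 1×1 + 1×1 + 5×5 + 5×4 + 1×4 = 51; y[3] = 1×4 + 1×1 + 5×1 + 5×5 + 1×4 = 39; y[4] = 1×4 + 1×4 + 5×1 + 5×1 + 1×5 = 23 → [35, 47, 51, 39, 23]

Linear: [5, 6, 27, 35, 23, 30, 41, 24, 4], Circular: [35, 47, 51, 39, 23]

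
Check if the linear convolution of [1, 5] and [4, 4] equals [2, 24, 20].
Recompute linear convolution of [1, 5] and [4, 4]: y[0] = 1×4 = 4; y[1] = 1×4 + 5×4 = 24; y[2] = 5×4 = 20 → [4, 24, 20]. Compare to given [2, 24, 20]: they differ at index 0: given 2, correct 4, so answer: No

No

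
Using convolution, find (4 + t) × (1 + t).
Ascending coefficients: a = [4, 1], b = [1, 1]. c[0] = 4×1 = 4; c[1] = 4×1 + 1×1 = 5; c[2] = 1×1 = 1. Result coefficients: [4, 5, 1] → 4 + 5t + t^2

4 + 5t + t^2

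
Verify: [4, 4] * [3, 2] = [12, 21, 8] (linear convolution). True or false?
Recompute linear convolution of [4, 4] and [3, 2]: y[0] = 4×3 = 12; y[1] = 4×2 + 4×3 = 20; y[2] = 4×2 = 8 → [12, 20, 8]. Compare to given [12, 21, 8]: they differ at index 1: given 21, correct 20, so answer: No

No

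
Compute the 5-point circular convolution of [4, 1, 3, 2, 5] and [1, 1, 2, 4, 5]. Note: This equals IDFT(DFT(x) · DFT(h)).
Either evaluate y[k] = Σ_j x[j]·h[(k-j) mod 5] directly, or use IDFT(DFT(x) · DFT(h)). y[0] = 4×1 + 1×5 + 3×4 + 2×2 + 5×1 = 30; y[1] = 4×1 + 1×1 + 3×5 + 2×4 + 5×2 = 38; y[2] = 4×2 + 1×1 + 3×1 + 2×5 + 5×4 = 42; y[3] = 4×4 + 1×2 + 3×1 + 2×1 + 5×5 = 48; y[4] = 4×5 + 1×4 + 3×2 + 2×1 + 5×1 = 37. Result: [30, 38, 42, 48, 37]

[30, 38, 42, 48, 37]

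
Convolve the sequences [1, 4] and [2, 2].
y[0] = 1×2 = 2; y[1] = 1×2 + 4×2 = 10; y[2] = 4×2 = 8

[2, 10, 8]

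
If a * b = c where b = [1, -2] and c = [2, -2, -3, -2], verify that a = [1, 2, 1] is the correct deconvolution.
Forward-compute [1, 2, 1] * [1, -2]: c[0] = 1×1 = 1; c[1] = 1×-2 + 2×1 = 0; c[2] = 2×-2 + 1×1 = -3; c[3] = 1×-2 = -2 → [1, 0, -3, -2]. Does not match given c = [2, -2, -3, -2].

Not verified. [1, 2, 1] * [1, -2] = [1, 0, -3, -2], which differs from [2, -2, -3, -2] at index 0.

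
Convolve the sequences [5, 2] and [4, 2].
y[0] = 5×4 = 20; y[1] = 5×2 + 2×4 = 18; y[2] = 2×2 = 4

[20, 18, 4]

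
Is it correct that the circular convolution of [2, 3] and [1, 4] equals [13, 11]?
Recompute circular convolution of [2, 3] and [1, 4]: y[0] = 2×1 + 3×4 = 14; y[1] = 2×4 + 3×1 = 11 → [14, 11]. Compare to given [13, 11]: they differ at index 0: given 13, correct 14, so answer: No

No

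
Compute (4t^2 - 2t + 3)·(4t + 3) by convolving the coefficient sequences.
Ascending coefficients: a = [3, -2, 4], b = [3, 4]. c[0] = 3×3 = 9; c[1] = 3×4 + -2×3 = 6; c[2] = -2×4 + 4×3 = 4; c[3] = 4×4 = 16. Result coefficients: [9, 6, 4, 16] → 16t^3 + 4t^2 + 6t + 9

16t^3 + 4t^2 + 6t + 9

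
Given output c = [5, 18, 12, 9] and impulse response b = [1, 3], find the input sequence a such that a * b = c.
Deconvolve c=[5, 18, 12, 9] by b=[1, 3]. Since b[0]=1, solve forward: a[0] = c[0] / 1 = 5; a[1] = (c[1] - 5×3) / 1 = 3; a[2] = (c[2] - 3×3) / 1 = 3. So a = [5, 3, 3]. Check by forward convolution: c[0] = 5×1 = 5; c[1] = 5×3 + 3×1 = 18; c[2] = 3×3 + 3×1 = 12; c[3] = 3×3 = 9

[5, 3, 3]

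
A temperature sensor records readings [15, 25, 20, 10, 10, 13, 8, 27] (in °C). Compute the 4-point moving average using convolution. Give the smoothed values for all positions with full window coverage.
4-point moving average kernel = [1, 1, 1, 1]. Apply in 'valid' mode (full window coverage): avg[0] = (15 + 25 + 20 + 10) / 4 = 17.5; avg[1] = (25 + 20 + 10 + 10) / 4 = 16.25; avg[2] = (20 + 10 + 10 + 13) / 4 = 13.25; avg[3] = (10 + 10 + 13 + 8) / 4 = 10.25; avg[4] = (10 + 13 + 8 + 27) / 4 = 14.5. Smoothed values: [17.5, 16.25, 13.25, 10.25, 14.5]

[17.5, 16.25, 13.25, 10.25, 14.5]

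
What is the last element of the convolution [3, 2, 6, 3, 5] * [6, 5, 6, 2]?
Use y[k] = Σ_i a[i]·b[k-i] at k=7. y[7] = 5×2 = 10

10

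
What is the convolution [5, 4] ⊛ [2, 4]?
y[0] = 5×2 = 10; y[1] = 5×4 + 4×2 = 28; y[2] = 4×4 = 16

[10, 28, 16]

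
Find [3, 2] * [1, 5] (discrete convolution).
y[0] = 3×1 = 3; y[1] = 3×5 + 2×1 = 17; y[2] = 2×5 = 10

[3, 17, 10]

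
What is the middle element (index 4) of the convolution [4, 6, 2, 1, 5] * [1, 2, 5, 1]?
Use y[k] = Σ_i a[i]·b[k-i] at k=4. y[4] = 6×1 + 2×5 + 1×2 + 5×1 = 23

23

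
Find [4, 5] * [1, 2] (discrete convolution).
y[0] = 4×1 = 4; y[1] = 4×2 + 5×1 = 13; y[2] = 5×2 = 10

[4, 13, 10]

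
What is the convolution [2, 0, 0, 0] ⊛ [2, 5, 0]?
y[0] = 2×2 = 4; y[1] = 2×5 + 0×2 = 10; y[2] = 2×0 + 0×5 + 0×2 = 0; y[3] = 0×0 + 0×5 + 0×2 = 0; y[4] = 0×0 + 0×5 = 0; y[5] = 0×0 = 0

[4, 10, 0, 0, 0, 0]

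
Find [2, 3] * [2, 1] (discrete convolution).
y[0] = 2×2 = 4; y[1] = 2×1 + 3×2 = 8; y[2] = 3×1 = 3

[4, 8, 3]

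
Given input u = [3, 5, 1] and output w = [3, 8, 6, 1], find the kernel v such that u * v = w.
Output length 4 = len(u) + len(v) - 1 ⇒ len(v) = 2. Solve v forward using v[k] = (w[k] - Σ_{i≥1} u[i]·v[k-i]) / u[0]: v[0] = w[0] / u[0] = 3 / 3 = 1; v[1] = (w[1] - 5×1) / u[0] = (8 - 5×1) / 3 = 1. So v = [1, 1]. Forward-check [3, 5, 1] * [1, 1]: w[0] = 3×1 = 3; w[1] = 3×1 + 5×1 = 8; w[2] = 5×1 + 1×1 = 6; w[3] = 1×1 = 1 → [3, 8, 6, 1] ✓

[1, 1]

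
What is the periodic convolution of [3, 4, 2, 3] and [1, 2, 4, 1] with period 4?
Use y[k] = Σ_j u[j]·v[(k-j) mod 4]. y[0] = 3×1 + 4×1 + 2×4 + 3×2 = 21; y[1] = 3×2 + 4×1 + 2×1 + 3×4 = 24; y[2] = 3×4 + 4×2 + 2×1 + 3×1 = 25; y[3] = 3×1 + 4×4 + 2×2 + 3×1 = 26. Result: [21, 24, 25, 26]

[21, 24, 25, 26]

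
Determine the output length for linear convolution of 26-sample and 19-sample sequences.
Linear/full convolution length: m + n - 1 = 26 + 19 - 1 = 44

44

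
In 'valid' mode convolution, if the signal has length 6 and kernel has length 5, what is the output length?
'Valid' mode counts only positions where the kernel fully overlaps the signal: m - n + 1 = 6 - 5 + 1 = 2

2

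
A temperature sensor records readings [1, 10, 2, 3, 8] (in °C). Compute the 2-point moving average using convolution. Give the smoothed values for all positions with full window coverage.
2-point moving average kernel = [1, 1]. Apply in 'valid' mode (full window coverage): avg[0] = (1 + 10) / 2 = 5.5; avg[1] = (10 + 2) / 2 = 6.0; avg[2] = (2 + 3) / 2 = 2.5; avg[3] = (3 + 8) / 2 = 5.5. Smoothed values: [5.5, 6.0, 2.5, 5.5]

[5.5, 6.0, 2.5, 5.5]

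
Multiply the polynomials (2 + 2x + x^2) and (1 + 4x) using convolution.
Ascending coefficients: a = [2, 2, 1], b = [1, 4]. c[0] = 2×1 = 2; c[1] = 2×4 + 2×1 = 10; c[2] = 2×4 + 1×1 = 9; c[3] = 1×4 = 4. Result coefficients: [2, 10, 9, 4] → 2 + 10x + 9x^2 + 4x^3

2 + 10x + 9x^2 + 4x^3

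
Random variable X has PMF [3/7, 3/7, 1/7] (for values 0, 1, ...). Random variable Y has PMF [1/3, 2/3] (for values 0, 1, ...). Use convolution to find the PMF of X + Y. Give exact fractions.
P(X+Y=k) = Σ_i P(X=i)·P(Y=k-i) — a convolution of [3/7, 3/7, 1/7] and [1/3, 2/3]. P(X+Y=0) = (3/7)×(1/3) = 1/7; P(X+Y=1) = (3/7)×(2/3) + (3/7)×(1/3) = 2/7 + 1/7 = 3/7; P(X+Y=2) = (3/7)×(2/3) + (1/7)×(1/3) = 2/7 + 1/21 = 1/3; P(X+Y=3) = (1/7)×(2/3) = 2/21. PMF: [1/7, 3/7, 1/3, 2/21] (sums to 1 ✓)

[1/7, 3/7, 1/3, 2/21]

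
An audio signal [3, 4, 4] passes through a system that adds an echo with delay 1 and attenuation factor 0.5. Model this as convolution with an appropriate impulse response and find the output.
Direct-path + delayed-attenuated-path model → impulse response h = [1, 0.5] (1 at lag 0, 0.5 at lag 1). Output y[n] = x[n] + 0.5·x[n - 1] (with x[n] = 0 outside 0..2): y[0] = 3 + 0.5×0 = 3; y[1] = 4 + 0.5×3 = 5.5; y[2] = 4 + 0.5×4 = 6.0; y[3] = 0 + 0.5×4 = 2.0. So y = [3, 5.5, 6.0, 2.0]

[3, 5.5, 6.0, 2.0]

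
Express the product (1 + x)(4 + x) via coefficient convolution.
Ascending coefficients: a = [1, 1], b = [4, 1]. c[0] = 1×4 = 4; c[1] = 1×1 + 1×4 = 5; c[2] = 1×1 = 1. Result coefficients: [4, 5, 1] → 4 + 5x + x^2

4 + 5x + x^2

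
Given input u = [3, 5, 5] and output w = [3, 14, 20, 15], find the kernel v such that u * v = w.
Output length 4 = len(u) + len(v) - 1 ⇒ len(v) = 2. Solve v forward using v[k] = (w[k] - Σ_{i≥1} u[i]·v[k-i]) / u[0]: v[0] = w[0] / u[0] = 3 / 3 = 1; v[1] = (w[1] - 5×1) / u[0] = (14 - 5×1) / 3 = 3. So v = [1, 3]. Forward-check [3, 5, 5] * [1, 3]: w[0] = 3×1 = 3; w[1] = 3×3 + 5×1 = 14; w[2] = 5×3 + 5×1 = 20; w[3] = 5×3 = 15 → [3, 14, 20, 15] ✓

[1, 3]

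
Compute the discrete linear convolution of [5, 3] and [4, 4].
y[0] = 5×4 = 20; y[1] = 5×4 + 3×4 = 32; y[2] = 3×4 = 12

[20, 32, 12]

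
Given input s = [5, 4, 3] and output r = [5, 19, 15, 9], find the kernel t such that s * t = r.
Output length 4 = len(s) + len(t) - 1 ⇒ len(t) = 2. Solve t forward using t[k] = (r[k] - Σ_{i≥1} s[i]·t[k-i]) / s[0]: t[0] = r[0] / s[0] = 5 / 5 = 1; t[1] = (r[1] - 4×1) / s[0] = (19 - 4×1) / 5 = 3. So t = [1, 3]. Forward-check [5, 4, 3] * [1, 3]: r[0] = 5×1 = 5; r[1] = 5×3 + 4×1 = 19; r[2] = 4×3 + 3×1 = 15; r[3] = 3×3 = 9 → [5, 19, 15, 9] ✓

[1, 3]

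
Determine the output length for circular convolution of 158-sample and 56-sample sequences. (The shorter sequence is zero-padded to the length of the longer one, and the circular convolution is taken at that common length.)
Circular convolution (zero-padding the shorter input) has length max(m, n) = max(158, 56) = 158

158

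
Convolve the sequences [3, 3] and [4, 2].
y[0] = 3×4 = 12; y[1] = 3×2 + 3×4 = 18; y[2] = 3×2 = 6

[12, 18, 6]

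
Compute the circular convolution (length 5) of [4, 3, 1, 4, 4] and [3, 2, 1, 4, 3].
Use y[k] = Σ_j x[j]·h[(k-j) mod 5]. y[0] = 4×3 + 3×3 + 1×4 + 4×1 + 4×2 = 37; y[1] = 4×2 + 3×3 + 1×3 + 4×4 + 4×1 = 40; y[2] = 4×1 + 3×2 + 1×3 + 4×3 + 4×4 = 41; y[3] = 4×4 + 3×1 + 1×2 + 4×3 + 4×3 = 45; y[4] = 4×3 + 3×4 + 1×1 + 4×2 + 4×3 = 45. Result: [37, 40, 41, 45, 45]

[37, 40, 41, 45, 45]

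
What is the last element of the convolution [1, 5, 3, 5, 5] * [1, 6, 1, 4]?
Use y[k] = Σ_i a[i]·b[k-i] at k=7. y[7] = 5×4 = 20

20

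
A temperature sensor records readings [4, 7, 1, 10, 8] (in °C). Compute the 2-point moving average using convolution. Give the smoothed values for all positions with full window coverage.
2-point moving average kernel = [1, 1]. Apply in 'valid' mode (full window coverage): avg[0] = (4 + 7) / 2 = 5.5; avg[1] = (7 + 1) / 2 = 4.0; avg[2] = (1 + 10) / 2 = 5.5; avg[3] = (10 + 8) / 2 = 9.0. Smoothed values: [5.5, 4.0, 5.5, 9.0]

[5.5, 4.0, 5.5, 9.0]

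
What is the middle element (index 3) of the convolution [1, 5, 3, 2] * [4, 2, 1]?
Use y[k] = Σ_i a[i]·b[k-i] at k=3. y[3] = 5×1 + 3×2 + 2×4 = 19

19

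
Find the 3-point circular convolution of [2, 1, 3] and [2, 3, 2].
Use y[k] = Σ_j a[j]·b[(k-j) mod 3]. y[0] = 2×2 + 1×2 + 3×3 = 15; y[1] = 2×3 + 1×2 + 3×2 = 14; y[2] = 2×2 + 1×3 + 3×2 = 13. Result: [15, 14, 13]

[15, 14, 13]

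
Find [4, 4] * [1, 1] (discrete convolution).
y[0] = 4×1 = 4; y[1] = 4×1 + 4×1 = 8; y[2] = 4×1 = 4

[4, 8, 4]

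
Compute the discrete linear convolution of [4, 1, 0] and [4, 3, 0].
y[0] = 4×4 = 16; y[1] = 4×3 + 1×4 = 16; y[2] = 4×0 + 1×3 + 0×4 = 3; y[3] = 1×0 + 0×3 = 0; y[4] = 0×0 = 0

[16, 16, 3, 0, 0]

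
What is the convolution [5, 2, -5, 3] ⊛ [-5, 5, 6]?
y[0] = 5×-5 = -25; y[1] = 5×5 + 2×-5 = 15; y[2] = 5×6 + 2×5 + -5×-5 = 65; y[3] = 2×6 + -5×5 + 3×-5 = -28; y[4] = -5×6 + 3×5 = -15; y[5] = 3×6 = 18

[-25, 15, 65, -28, -15, 18]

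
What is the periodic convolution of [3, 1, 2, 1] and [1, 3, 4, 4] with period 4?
Use y[k] = Σ_j s[j]·t[(k-j) mod 4]. y[0] = 3×1 + 1×4 + 2×4 + 1×3 = 18; y[1] = 3×3 + 1×1 + 2×4 + 1×4 = 22; y[2] = 3×4 + 1×3 + 2×1 + 1×4 = 21; y[3] = 3×4 + 1×4 + 2×3 + 1×1 = 23. Result: [18, 22, 21, 23]

[18, 22, 21, 23]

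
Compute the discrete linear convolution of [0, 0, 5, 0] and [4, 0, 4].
y[0] = 0×4 = 0; y[1] = 0×0 + 0×4 = 0; y[2] = 0×4 + 0×0 + 5×4 = 20; y[3] = 0×4 + 5×0 + 0×4 = 0; y[4] = 5×4 + 0×0 = 20; y[5] = 0×4 = 0

[0, 0, 20, 0, 20, 0]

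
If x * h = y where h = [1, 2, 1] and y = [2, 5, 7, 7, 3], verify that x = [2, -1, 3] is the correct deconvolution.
Forward-compute [2, -1, 3] * [1, 2, 1]: y[0] = 2×1 = 2; y[1] = 2×2 + -1×1 = 3; y[2] = 2×1 + -1×2 + 3×1 = 3; y[3] = -1×1 + 3×2 = 5; y[4] = 3×1 = 3 → [2, 3, 3, 5, 3]. Does not match given y = [2, 5, 7, 7, 3].

Not verified. [2, -1, 3] * [1, 2, 1] = [2, 3, 3, 5, 3], which differs from [2, 5, 7, 7, 3] at index 1.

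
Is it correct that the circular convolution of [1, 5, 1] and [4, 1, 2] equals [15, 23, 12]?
Recompute circular convolution of [1, 5, 1] and [4, 1, 2]: y[0] = 1×4 + 5×2 + 1×1 = 15; y[1] = 1×1 + 5×4 + 1×2 = 23; y[2] = 1×2 + 5×1 + 1×4 = 11 → [15, 23, 11]. Compare to given [15, 23, 12]: they differ at index 2: given 12, correct 11, so answer: No

No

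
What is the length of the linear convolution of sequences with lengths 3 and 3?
Linear/full convolution length: m + n - 1 = 3 + 3 - 1 = 5

5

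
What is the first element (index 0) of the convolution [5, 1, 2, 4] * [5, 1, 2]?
Use y[k] = Σ_i a[i]·b[k-i] at k=0. y[0] = 5×5 = 25

25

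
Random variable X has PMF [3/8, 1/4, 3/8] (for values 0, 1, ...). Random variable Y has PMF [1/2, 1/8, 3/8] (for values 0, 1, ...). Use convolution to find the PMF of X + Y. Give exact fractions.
P(X+Y=k) = Σ_i P(X=i)·P(Y=k-i) — a convolution of [3/8, 1/4, 3/8] and [1/2, 1/8, 3/8]. P(X+Y=0) = (3/8)×(1/2) = 3/16; P(X+Y=1) = (3/8)×(1/8) + (1/4)×(1/2) = 3/64 + 1/8 = 11/64; P(X+Y=2) = (3/8)×(3/8) + (1/4)×(1/8) + (3/8)×(1/2) = 9/64 + 1/32 + 3/16 = 23/64; P(X+Y=3) = (1/4)×(3/8) + (3/8)×(1/8) = 3/32 + 3/64 = 9/64; P(X+Y=4) = (3/8)×(3/8) = 9/64. PMF: [3/16, 11/64, 23/64, 9/64, 9/64] (sums to 1 ✓)

[3/16, 11/64, 23/64, 9/64, 9/64]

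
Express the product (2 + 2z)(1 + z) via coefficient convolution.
Ascending coefficients: a = [2, 2], b = [1, 1]. c[0] = 2×1 = 2; c[1] = 2×1 + 2×1 = 4; c[2] = 2×1 = 2. Result coefficients: [2, 4, 2] → 2 + 4z + 2z^2

2 + 4z + 2z^2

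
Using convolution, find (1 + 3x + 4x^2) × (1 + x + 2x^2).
Ascending coefficients: a = [1, 3, 4], b = [1, 1, 2]. c[0] = 1×1 = 1; c[1] = 1×1 + 3×1 = 4; c[2] = 1×2 + 3×1 + 4×1 = 9; c[3] = 3×2 + 4×1 = 10; c[4] = 4×2 = 8. Result coefficients: [1, 4, 9, 10, 8] → 1 + 4x + 9x^2 + 10x^3 + 8x^4

1 + 4x + 9x^2 + 10x^3 + 8x^4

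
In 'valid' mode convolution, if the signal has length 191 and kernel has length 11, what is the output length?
'Valid' mode counts only positions where the kernel fully overlaps the signal: m - n + 1 = 191 - 11 + 1 = 181

181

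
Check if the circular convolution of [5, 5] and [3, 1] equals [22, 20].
Recompute circular convolution of [5, 5] and [3, 1]: y[0] = 5×3 + 5×1 = 20; y[1] = 5×1 + 5×3 = 20 → [20, 20]. Compare to given [22, 20]: they differ at index 0: given 22, correct 20, so answer: No

No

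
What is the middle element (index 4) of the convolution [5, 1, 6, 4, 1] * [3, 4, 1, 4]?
Use y[k] = Σ_i a[i]·b[k-i] at k=4. y[4] = 1×4 + 6×1 + 4×4 + 1×3 = 29

29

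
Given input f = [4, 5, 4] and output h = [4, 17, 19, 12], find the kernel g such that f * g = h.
Output length 4 = len(f) + len(g) - 1 ⇒ len(g) = 2. Solve g forward using g[k] = (h[k] - Σ_{i≥1} f[i]·g[k-i]) / f[0]: g[0] = h[0] / f[0] = 4 / 4 = 1; g[1] = (h[1] - 5×1) / f[0] = (17 - 5×1) / 4 = 3. So g = [1, 3]. Forward-check [4, 5, 4] * [1, 3]: h[0] = 4×1 = 4; h[1] = 4×3 + 5×1 = 17; h[2] = 5×3 + 4×1 = 19; h[3] = 4×3 = 12 → [4, 17, 19, 12] ✓

[1, 3]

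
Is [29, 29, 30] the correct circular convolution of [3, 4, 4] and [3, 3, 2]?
Recompute circular convolution of [3, 4, 4] and [3, 3, 2]: y[0] = 3×3 + 4×2 + 4×3 = 29; y[1] = 3×3 + 4×3 + 4×2 = 29; y[2] = 3×2 + 4×3 + 4×3 = 30 → [29, 29, 30]. Given [29, 29, 30] matches, so answer: Yes

Yes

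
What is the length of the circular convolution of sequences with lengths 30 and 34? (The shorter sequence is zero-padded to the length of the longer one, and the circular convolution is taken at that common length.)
Circular convolution (zero-padding the shorter input) has length max(m, n) = max(30, 34) = 34

34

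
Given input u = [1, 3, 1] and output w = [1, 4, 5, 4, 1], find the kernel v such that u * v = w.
Output length 5 = len(u) + len(v) - 1 ⇒ len(v) = 3. Solve v forward using v[k] = (w[k] - Σ_{i≥1} u[i]·v[k-i]) / u[0]: v[0] = w[0] / u[0] = 1 / 1 = 1; v[1] = (w[1] - 3×1) / u[0] = (4 - 3×1) / 1 = 1; v[2] = (w[2] - 3×1 - 1×1) / u[0] = (5 - 3×1 - 1×1) / 1 = 1. So v = [1, 1, 1]. Forward-check [1, 3, 1] * [1, 1, 1]: w[0] = 1×1 = 1; w[1] = 1×1 + 3×1 = 4; w[2] = 1×1 + 3×1 + 1×1 = 5; w[3] = 3×1 + 1×1 = 4; w[4] = 1×1 = 1 → [1, 4, 5, 4, 1] ✓

[1, 1, 1]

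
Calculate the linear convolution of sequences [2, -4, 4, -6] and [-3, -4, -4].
y[0] = 2×-3 = -6; y[1] = 2×-4 + -4×-3 = 4; y[2] = 2×-4 + -4×-4 + 4×-3 = -4; y[3] = -4×-4 + 4×-4 + -6×-3 = 18; y[4] = 4×-4 + -6×-4 = 8; y[5] = -6×-4 = 24

[-6, 4, -4, 18, 8, 24]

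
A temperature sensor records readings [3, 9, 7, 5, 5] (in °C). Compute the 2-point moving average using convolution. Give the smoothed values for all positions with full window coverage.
2-point moving average kernel = [1, 1]. Apply in 'valid' mode (full window coverage): avg[0] = (3 + 9) / 2 = 6.0; avg[1] = (9 + 7) / 2 = 8.0; avg[2] = (7 + 5) / 2 = 6.0; avg[3] = (5 + 5) / 2 = 5.0. Smoothed values: [6.0, 8.0, 6.0, 5.0]

[6.0, 8.0, 6.0, 5.0]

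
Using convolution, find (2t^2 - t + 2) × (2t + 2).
Ascending coefficients: a = [2, -1, 2], b = [2, 2]. c[0] = 2×2 = 4; c[1] = 2×2 + -1×2 = 2; c[2] = -1×2 + 2×2 = 2; c[3] = 2×2 = 4. Result coefficients: [4, 2, 2, 4] → 4t^3 + 2t^2 + 2t + 4

4t^3 + 2t^2 + 2t + 4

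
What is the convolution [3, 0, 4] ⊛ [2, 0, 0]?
y[0] = 3×2 = 6; y[1] = 3×0 + 0×2 = 0; y[2] = 3×0 + 0×0 + 4×2 = 8; y[3] = 0×0 + 4×0 = 0; y[4] = 4×0 = 0

[6, 0, 8, 0, 0]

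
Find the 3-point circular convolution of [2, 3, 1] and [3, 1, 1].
Use y[k] = Σ_j x[j]·h[(k-j) mod 3]. y[0] = 2×3 + 3×1 + 1×1 = 10; y[1] = 2×1 + 3×3 + 1×1 = 12; y[2] = 2×1 + 3×1 + 1×3 = 8. Result: [10, 12, 8]

[10, 12, 8]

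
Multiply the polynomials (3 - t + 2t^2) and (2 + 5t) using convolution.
Ascending coefficients: a = [3, -1, 2], b = [2, 5]. c[0] = 3×2 = 6; c[1] = 3×5 + -1×2 = 13; c[2] = -1×5 + 2×2 = -1; c[3] = 2×5 = 10. Result coefficients: [6, 13, -1, 10] → 6 + 13t - t^2 + 10t^3

6 + 13t - t^2 + 10t^3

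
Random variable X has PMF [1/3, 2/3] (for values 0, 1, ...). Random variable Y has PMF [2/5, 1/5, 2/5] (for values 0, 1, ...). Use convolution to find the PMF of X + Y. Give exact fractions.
P(X+Y=k) = Σ_i P(X=i)·P(Y=k-i) — a convolution of [1/3, 2/3] and [2/5, 1/5, 2/5]. P(X+Y=0) = (1/3)×(2/5) = 2/15; P(X+Y=1) = (1/3)×(1/5) + (2/3)×(2/5) = 1/15 + 4/15 = 1/3; P(X+Y=2) = (1/3)×(2/5) + (2/3)×(1/5) = 2/15 + 2/15 = 4/15; P(X+Y=3) = (2/3)×(2/5) = 4/15. PMF: [2/15, 1/3, 4/15, 4/15] (sums to 1 ✓)

[2/15, 1/3, 4/15, 4/15]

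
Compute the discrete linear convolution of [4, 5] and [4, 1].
y[0] = 4×4 = 16; y[1] = 4×1 + 5×4 = 24; y[2] = 5×1 = 5

[16, 24, 5]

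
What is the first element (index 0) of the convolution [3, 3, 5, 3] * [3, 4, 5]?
Use y[k] = Σ_i a[i]·b[k-i] at k=0. y[0] = 3×3 = 9

9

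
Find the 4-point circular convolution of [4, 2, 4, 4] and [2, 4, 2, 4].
Use y[k] = Σ_j u[j]·v[(k-j) mod 4]. y[0] = 4×2 + 2×4 + 4×2 + 4×4 = 40; y[1] = 4×4 + 2×2 + 4×4 + 4×2 = 44; y[2] = 4×2 + 2×4 + 4×2 + 4×4 = 40; y[3] = 4×4 + 2×2 + 4×4 + 4×2 = 44. Result: [40, 44, 40, 44]

[40, 44, 40, 44]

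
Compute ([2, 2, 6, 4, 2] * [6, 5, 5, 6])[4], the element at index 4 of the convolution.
Use y[k] = Σ_i a[i]·b[k-i] at k=4. y[4] = 2×6 + 6×5 + 4×5 + 2×6 = 74

74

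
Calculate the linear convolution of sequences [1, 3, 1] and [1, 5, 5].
y[0] = 1×1 = 1; y[1] = 1×5 + 3×1 = 8; y[2] = 1×5 + 3×5 + 1×1 = 21; y[3] = 3×5 + 1×5 = 20; y[4] = 1×5 = 5

[1, 8, 21, 20, 5]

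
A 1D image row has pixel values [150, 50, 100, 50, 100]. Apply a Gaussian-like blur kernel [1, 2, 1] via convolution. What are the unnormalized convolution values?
Convolve image row [150, 50, 100, 50, 100] with kernel [1, 2, 1]: y[0] = 150×1 = 150; y[1] = 150×2 + 50×1 = 350; y[2] = 150×1 + 50×2 + 100×1 = 350; y[3] = 50×1 + 100×2 + 50×1 = 300; y[4] = 100×1 + 50×2 + 100×1 = 300; y[5] = 50×1 + 100×2 = 250; y[6] = 100×1 = 100 → [150, 350, 350, 300, 300, 250, 100]. Normalization factor = sum(kernel) = 4.

[150, 350, 350, 300, 300, 250, 100]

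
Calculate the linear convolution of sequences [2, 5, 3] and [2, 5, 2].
y[0] = 2×2 = 4; y[1] = 2×5 + 5×2 = 20; y[2] = 2×2 + 5×5 + 3×2 = 35; y[3] = 5×2 + 3×5 = 25; y[4] = 3×2 = 6

[4, 20, 35, 25, 6]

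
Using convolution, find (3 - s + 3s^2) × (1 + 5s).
Ascending coefficients: a = [3, -1, 3], b = [1, 5]. c[0] = 3×1 = 3; c[1] = 3×5 + -1×1 = 14; c[2] = -1×5 + 3×1 = -2; c[3] = 3×5 = 15. Result coefficients: [3, 14, -2, 15] → 3 + 14s - 2s^2 + 15s^3

3 + 14s - 2s^2 + 15s^3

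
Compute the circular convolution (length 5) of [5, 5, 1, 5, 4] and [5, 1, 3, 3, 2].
Use y[k] = Σ_j s[j]·t[(k-j) mod 5]. y[0] = 5×5 + 5×2 + 1×3 + 5×3 + 4×1 = 57; y[1] = 5×1 + 5×5 + 1×2 + 5×3 + 4×3 = 59; y[2] = 5×3 + 5×1 + 1×5 + 5×2 + 4×3 = 47; y[3] = 5×3 + 5×3 + 1×1 + 5×5 + 4×2 = 64; y[4] = 5×2 + 5×3 + 1×3 + 5×1 + 4×5 = 53. Result: [57, 59, 47, 64, 53]

[57, 59, 47, 64, 53]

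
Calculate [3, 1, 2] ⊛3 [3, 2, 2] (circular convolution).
Use y[k] = Σ_j f[j]·g[(k-j) mod 3]. y[0] = 3×3 + 1×2 + 2×2 = 15; y[1] = 3×2 + 1×3 + 2×2 = 13; y[2] = 3×2 + 1×2 + 2×3 = 14. Result: [15, 13, 14]

[15, 13, 14]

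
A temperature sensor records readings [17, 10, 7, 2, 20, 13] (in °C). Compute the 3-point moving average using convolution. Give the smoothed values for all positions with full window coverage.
3-point moving average kernel = [1, 1, 1]. Apply in 'valid' mode (full window coverage): avg[0] = (17 + 10 + 7) / 3 = 11.33; avg[1] = (10 + 7 + 2) / 3 = 6.33; avg[2] = (7 + 2 + 20) / 3 = 9.67; avg[3] = (2 + 20 + 13) / 3 = 11.67. Smoothed values: [11.33, 6.33, 9.67, 11.67]

[11.33, 6.33, 9.67, 11.67]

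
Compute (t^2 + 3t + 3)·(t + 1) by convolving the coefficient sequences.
Ascending coefficients: a = [3, 3, 1], b = [1, 1]. c[0] = 3×1 = 3; c[1] = 3×1 + 3×1 = 6; c[2] = 3×1 + 1×1 = 4; c[3] = 1×1 = 1. Result coefficients: [3, 6, 4, 1] → t^3 + 4t^2 + 6t + 3

t^3 + 4t^2 + 6t + 3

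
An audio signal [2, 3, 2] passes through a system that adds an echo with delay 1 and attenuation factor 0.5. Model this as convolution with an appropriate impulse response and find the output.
Direct-path + delayed-attenuated-path model → impulse response h = [1, 0.5] (1 at lag 0, 0.5 at lag 1). Output y[n] = x[n] + 0.5·x[n - 1] (with x[n] = 0 outside 0..2): y[0] = 2 + 0.5×0 = 2; y[1] = 3 + 0.5×2 = 4.0; y[2] = 2 + 0.5×3 = 3.5; y[3] = 0 + 0.5×2 = 1.0. So y = [2, 4.0, 3.5, 1.0]

[2, 4.0, 3.5, 1.0]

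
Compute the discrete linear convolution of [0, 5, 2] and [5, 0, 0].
y[0] = 0×5 = 0; y[1] = 0×0 + 5×5 = 25; y[2] = 0×0 + 5×0 + 2×5 = 10; y[3] = 5×0 + 2×0 = 0; y[4] = 2×0 = 0

[0, 25, 10, 0, 0]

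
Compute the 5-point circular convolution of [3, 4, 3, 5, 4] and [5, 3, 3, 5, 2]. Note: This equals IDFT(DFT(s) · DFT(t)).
Either evaluate y[k] = Σ_j s[j]·t[(k-j) mod 5] directly, or use IDFT(DFT(s) · DFT(t)). y[0] = 3×5 + 4×2 + 3×5 + 5×3 + 4×3 = 65; y[1] = 3×3 + 4×5 + 3×2 + 5×5 + 4×3 = 72; y[2] = 3×3 + 4×3 + 3×5 + 5×2 + 4×5 = 66; y[3] = 3×5 + 4×3 + 3×3 + 5×5 + 4×2 = 69; y[4] = 3×2 + 4×5 + 3×3 + 5×3 + 4×5 = 70. Result: [65, 72, 66, 69, 70]

[65, 72, 66, 69, 70]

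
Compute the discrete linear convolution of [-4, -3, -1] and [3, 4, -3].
y[0] = -4×3 = -12; y[1] = -4×4 + -3×3 = -25; y[2] = -4×-3 + -3×4 + -1×3 = -3; y[3] = -3×-3 + -1×4 = 5; y[4] = -1×-3 = 3

[-12, -25, -3, 5, 3]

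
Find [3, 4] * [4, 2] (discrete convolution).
y[0] = 3×4 = 12; y[1] = 3×2 + 4×4 = 22; y[2] = 4×2 = 8

[12, 22, 8]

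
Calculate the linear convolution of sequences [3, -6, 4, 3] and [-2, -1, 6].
y[0] = 3×-2 = -6; y[1] = 3×-1 + -6×-2 = 9; y[2] = 3×6 + -6×-1 + 4×-2 = 16; y[3] = -6×6 + 4×-1 + 3×-2 = -46; y[4] = 4×6 + 3×-1 = 21; y[5] = 3×6 = 18

[-6, 9, 16, -46, 21, 18]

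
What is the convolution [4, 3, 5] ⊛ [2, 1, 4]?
y[0] = 4×2 = 8; y[1] = 4×1 + 3×2 = 10; y[2] = 4×4 + 3×1 + 5×2 = 29; y[3] = 3×4 + 5×1 = 17; y[4] = 5×4 = 20

[8, 10, 29, 17, 20]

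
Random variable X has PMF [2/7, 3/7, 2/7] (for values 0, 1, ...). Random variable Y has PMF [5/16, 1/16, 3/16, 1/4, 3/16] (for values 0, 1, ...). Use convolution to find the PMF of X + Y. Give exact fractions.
P(X+Y=k) = Σ_i P(X=i)·P(Y=k-i) — a convolution of [2/7, 3/7, 2/7] and [5/16, 1/16, 3/16, 1/4, 3/16]. P(X+Y=0) = (2/7)×(5/16) = 5/56; P(X+Y=1) = (2/7)×(1/16) + (3/7)×(5/16) = 1/56 + 15/112 = 17/112; P(X+Y=2) = (2/7)×(3/16) + (3/7)×(1/16) + (2/7)×(5/16) = 3/56 + 3/112 + 5/56 = 19/112; P(X+Y=3) = (2/7)×(1/4) + (3/7)×(3/16) + (2/7)×(1/16) = 1/14 + 9/112 + 1/56 = 19/112; P(X+Y=4) = (2/7)×(3/16) + (3/7)×(1/4) + (2/7)×(3/16) = 3/56 + 3/28 + 3/56 = 3/14; P(X+Y=5) = (3/7)×(3/16) + (2/7)×(1/4) = 9/112 + 1/14 = 17/112; P(X+Y=6) = (2/7)×(3/16) = 3/56. PMF: [5/56, 17/112, 19/112, 19/112, 3/14, 17/112, 3/56] (sums to 1 ✓)

[5/56, 17/112, 19/112, 19/112, 3/14, 17/112, 3/56]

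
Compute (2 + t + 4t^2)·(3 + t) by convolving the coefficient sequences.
Ascending coefficients: a = [2, 1, 4], b = [3, 1]. c[0] = 2×3 = 6; c[1] = 2×1 + 1×3 = 5; c[2] = 1×1 + 4×3 = 13; c[3] = 4×1 = 4. Result coefficients: [6, 5, 13, 4] → 6 + 5t + 13t^2 + 4t^3

6 + 5t + 13t^2 + 4t^3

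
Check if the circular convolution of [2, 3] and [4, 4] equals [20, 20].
Recompute circular convolution of [2, 3] and [4, 4]: y[0] = 2×4 + 3×4 = 20; y[1] = 2×4 + 3×4 = 20 → [20, 20]. Given [20, 20] matches, so answer: Yes

Yes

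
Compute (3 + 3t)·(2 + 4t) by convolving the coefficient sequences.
Ascending coefficients: a = [3, 3], b = [2, 4]. c[0] = 3×2 = 6; c[1] = 3×4 + 3×2 = 18; c[2] = 3×4 = 12. Result coefficients: [6, 18, 12] → 6 + 18t + 12t^2

6 + 18t + 12t^2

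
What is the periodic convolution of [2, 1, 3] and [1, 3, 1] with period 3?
Use y[k] = Σ_j u[j]·v[(k-j) mod 3]. y[0] = 2×1 + 1×1 + 3×3 = 12; y[1] = 2×3 + 1×1 + 3×1 = 10; y[2] = 2×1 + 1×3 + 3×1 = 8. Result: [12, 10, 8]

[12, 10, 8]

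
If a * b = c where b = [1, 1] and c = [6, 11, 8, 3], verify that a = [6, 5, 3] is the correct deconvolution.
Forward-compute [6, 5, 3] * [1, 1]: c[0] = 6×1 = 6; c[1] = 6×1 + 5×1 = 11; c[2] = 5×1 + 3×1 = 8; c[3] = 3×1 = 3 → [6, 11, 8, 3]. Matches given c = [6, 11, 8, 3], so verified.

Verified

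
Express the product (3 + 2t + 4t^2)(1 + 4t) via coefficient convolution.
Ascending coefficients: a = [3, 2, 4], b = [1, 4]. c[0] = 3×1 = 3; c[1] = 3×4 + 2×1 = 14; c[2] = 2×4 + 4×1 = 12; c[3] = 4×4 = 16. Result coefficients: [3, 14, 12, 16] → 3 + 14t + 12t^2 + 16t^3

3 + 14t + 12t^2 + 16t^3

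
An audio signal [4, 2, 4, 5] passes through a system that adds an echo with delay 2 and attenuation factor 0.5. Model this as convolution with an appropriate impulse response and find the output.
Direct-path + delayed-attenuated-path model → impulse response h = [1, 0, 0.5] (1 at lag 0, 0.5 at lag 2). Output y[n] = x[n] + 0.5·x[n - 2] (with x[n] = 0 outside 0..3): y[0] = 4 + 0.5×0 = 4; y[1] = 2 + 0.5×0 = 2; y[2] = 4 + 0.5×4 = 6.0; y[3] = 5 + 0.5×2 = 6.0; y[4] = 0 + 0.5×4 = 2.0; y[5] = 0 + 0.5×5 = 2.5. So y = [4, 2, 6.0, 6.0, 2.0, 2.5]

[4, 2, 6.0, 6.0, 2.0, 2.5]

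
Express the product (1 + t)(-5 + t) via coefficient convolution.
Ascending coefficients: a = [1, 1], b = [-5, 1]. c[0] = 1×-5 = -5; c[1] = 1×1 + 1×-5 = -4; c[2] = 1×1 = 1. Result coefficients: [-5, -4, 1] → -5 - 4t + t^2

-5 - 4t + t^2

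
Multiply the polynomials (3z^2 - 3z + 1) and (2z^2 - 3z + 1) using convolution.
Ascending coefficients: a = [1, -3, 3], b = [1, -3, 2]. c[0] = 1×1 = 1; c[1] = 1×-3 + -3×1 = -6; c[2] = 1×2 + -3×-3 + 3×1 = 14; c[3] = -3×2 + 3×-3 = -15; c[4] = 3×2 = 6. Result coefficients: [1, -6, 14, -15, 6] → 6z^4 - 15z^3 + 14z^2 - 6z + 1

6z^4 - 15z^3 + 14z^2 - 6z + 1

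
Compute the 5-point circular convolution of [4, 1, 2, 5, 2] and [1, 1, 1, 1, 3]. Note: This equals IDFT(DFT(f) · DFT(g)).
Either evaluate y[k] = Σ_j f[j]·g[(k-j) mod 5] directly, or use IDFT(DFT(f) · DFT(g)). y[0] = 4×1 + 1×3 + 2×1 + 5×1 + 2×1 = 16; y[1] = 4×1 + 1×1 + 2×3 + 5×1 + 2×1 = 18; y[2] = 4×1 + 1×1 + 2×1 + 5×3 + 2×1 = 24; y[3] = 4×1 + 1×1 + 2×1 + 5×1 + 2×3 = 18; y[4] = 4×3 + 1×1 + 2×1 + 5×1 + 2×1 = 22. Result: [16, 18, 24, 18, 22]

[16, 18, 24, 18, 22]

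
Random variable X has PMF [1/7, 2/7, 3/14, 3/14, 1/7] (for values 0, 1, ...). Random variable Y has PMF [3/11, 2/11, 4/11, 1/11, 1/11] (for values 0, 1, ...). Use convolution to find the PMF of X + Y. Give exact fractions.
P(X+Y=k) = Σ_i P(X=i)·P(Y=k-i) — a convolution of [1/7, 2/7, 3/14, 3/14, 1/7] and [3/11, 2/11, 4/11, 1/11, 1/11]. P(X+Y=0) = (1/7)×(3/11) = 3/77; P(X+Y=1) = (1/7)×(2/11) + (2/7)×(3/11) = 2/77 + 6/77 = 8/77; P(X+Y=2) = (1/7)×(4/11) + (2/7)×(2/11) + (3/14)×(3/11) = 4/77 + 4/77 + 9/154 = 25/154; P(X+Y=3) = (1/7)×(1/11) + (2/7)×(4/11) + (3/14)×(2/11) + (3/14)×(3/11) = 1/77 + 8/77 + 3/77 + 9/154 = 3/14; P(X+Y=4) = (1/7)×(1/11) + (2/7)×(1/11) + (3/14)×(4/11) + (3/14)×(2/11) + (1/7)×(3/11) = 1/77 + 2/77 + 6/77 + 3/77 + 3/77 = 15/77; P(X+Y=5) = (2/7)×(1/11) + (3/14)×(1/11) + (3/14)×(4/11) + (1/7)×(2/11) = 2/77 + 3/154 + 6/77 + 2/77 = 23/154; P(X+Y=6) = (3/14)×(1/11) + (3/14)×(1/11) + (1/7)×(4/11) = 3/154 + 3/154 + 4/77 = 1/11; P(X+Y=7) = (3/14)×(1/11) + (1/7)×(1/11) = 3/154 + 1/77 = 5/154; P(X+Y=8) = (1/7)×(1/11) = 1/77. PMF: [3/77, 8/77, 25/154, 3/14, 15/77, 23/154, 1/11, 5/154, 1/77] (sums to 1 ✓)

[3/77, 8/77, 25/154, 3/14, 15/77, 23/154, 1/11, 5/154, 1/77]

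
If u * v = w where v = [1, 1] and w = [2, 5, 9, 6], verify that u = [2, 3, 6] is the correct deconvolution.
Forward-compute [2, 3, 6] * [1, 1]: w[0] = 2×1 = 2; w[1] = 2×1 + 3×1 = 5; w[2] = 3×1 + 6×1 = 9; w[3] = 6×1 = 6 → [2, 5, 9, 6]. Matches given w = [2, 5, 9, 6], so verified.

Verified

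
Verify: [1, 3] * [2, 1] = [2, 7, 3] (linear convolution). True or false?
Recompute linear convolution of [1, 3] and [2, 1]: y[0] = 1×2 = 2; y[1] = 1×1 + 3×2 = 7; y[2] = 3×1 = 3 → [2, 7, 3]. Given [2, 7, 3] matches, so answer: Yes

Yes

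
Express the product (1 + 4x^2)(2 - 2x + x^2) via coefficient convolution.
Ascending coefficients: a = [1, 0, 4], b = [2, -2, 1]. c[0] = 1×2 = 2; c[1] = 1×-2 + 0×2 = -2; c[2] = 1×1 + 0×-2 + 4×2 = 9; c[3] = 0×1 + 4×-2 = -8; c[4] = 4×1 = 4. Result coefficients: [2, -2, 9, -8, 4] → 2 - 2x + 9x^2 - 8x^3 + 4x^4

2 - 2x + 9x^2 - 8x^3 + 4x^4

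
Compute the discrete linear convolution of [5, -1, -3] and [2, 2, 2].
y[0] = 5×2 = 10; y[1] = 5×2 + -1×2 = 8; y[2] = 5×2 + -1×2 + -3×2 = 2; y[3] = -1×2 + -3×2 = -8; y[4] = -3×2 = -6

[10, 8, 2, -8, -6]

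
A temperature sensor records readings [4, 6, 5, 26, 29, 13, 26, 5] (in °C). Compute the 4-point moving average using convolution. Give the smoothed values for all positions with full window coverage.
4-point moving average kernel = [1, 1, 1, 1]. Apply in 'valid' mode (full window coverage): avg[0] = (4 + 6 + 5 + 26) / 4 = 10.25; avg[1] = (6 + 5 + 26 + 29) / 4 = 16.5; avg[2] = (5 + 26 + 29 + 13) / 4 = 18.25; avg[3] = (26 + 29 + 13 + 26) / 4 = 23.5; avg[4] = (29 + 13 + 26 + 5) / 4 = 18.25. Smoothed values: [10.25, 16.5, 18.25, 23.5, 18.25]

[10.25, 16.5, 18.25, 23.5, 18.25]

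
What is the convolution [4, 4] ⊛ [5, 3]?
y[0] = 4×5 = 20; y[1] = 4×3 + 4×5 = 32; y[2] = 4×3 = 12

[20, 32, 12]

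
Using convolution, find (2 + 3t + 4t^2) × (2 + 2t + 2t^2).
Ascending coefficients: a = [2, 3, 4], b = [2, 2, 2]. c[0] = 2×2 = 4; c[1] = 2×2 + 3×2 = 10; c[2] = 2×2 + 3×2 + 4×2 = 18; c[3] = 3×2 + 4×2 = 14; c[4] = 4×2 = 8. Result coefficients: [4, 10, 18, 14, 8] → 4 + 10t + 18t^2 + 14t^3 + 8t^4

4 + 10t + 18t^2 + 14t^3 + 8t^4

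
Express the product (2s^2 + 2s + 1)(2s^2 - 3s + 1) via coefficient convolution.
Ascending coefficients: a = [1, 2, 2], b = [1, -3, 2]. c[0] = 1×1 = 1; c[1] = 1×-3 + 2×1 = -1; c[2] = 1×2 + 2×-3 + 2×1 = -2; c[3] = 2×2 + 2×-3 = -2; c[4] = 2×2 = 4. Result coefficients: [1, -1, -2, -2, 4] → 4s^4 - 2s^3 - 2s^2 - s + 1

4s^4 - 2s^3 - 2s^2 - s + 1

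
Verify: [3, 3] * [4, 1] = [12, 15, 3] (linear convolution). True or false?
Recompute linear convolution of [3, 3] and [4, 1]: y[0] = 3×4 = 12; y[1] = 3×1 + 3×4 = 15; y[2] = 3×1 = 3 → [12, 15, 3]. Given [12, 15, 3] matches, so answer: Yes

Yes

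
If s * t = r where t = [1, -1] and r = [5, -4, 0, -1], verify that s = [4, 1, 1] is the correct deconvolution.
Forward-compute [4, 1, 1] * [1, -1]: r[0] = 4×1 = 4; r[1] = 4×-1 + 1×1 = -3; r[2] = 1×-1 + 1×1 = 0; r[3] = 1×-1 = -1 → [4, -3, 0, -1]. Does not match given r = [5, -4, 0, -1].

Not verified. [4, 1, 1] * [1, -1] = [4, -3, 0, -1], which differs from [5, -4, 0, -1] at index 0.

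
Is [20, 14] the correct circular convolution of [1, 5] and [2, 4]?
Recompute circular convolution of [1, 5] and [2, 4]: y[0] = 1×2 + 5×4 = 22; y[1] = 1×4 + 5×2 = 14 → [22, 14]. Compare to given [20, 14]: they differ at index 0: given 20, correct 22, so answer: No

No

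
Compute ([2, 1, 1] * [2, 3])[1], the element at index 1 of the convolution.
Use y[k] = Σ_i a[i]·b[k-i] at k=1. y[1] = 2×3 + 1×2 = 8

8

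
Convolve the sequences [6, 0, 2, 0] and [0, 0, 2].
y[0] = 6×0 = 0; y[1] = 6×0 + 0×0 = 0; y[2] = 6×2 + 0×0 + 2×0 = 12; y[3] = 0×2 + 2×0 + 0×0 = 0; y[4] = 2×2 + 0×0 = 4; y[5] = 0×2 = 0

[0, 0, 12, 0, 4, 0]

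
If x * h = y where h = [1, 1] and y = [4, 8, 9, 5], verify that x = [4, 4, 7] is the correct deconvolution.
Forward-compute [4, 4, 7] * [1, 1]: y[0] = 4×1 = 4; y[1] = 4×1 + 4×1 = 8; y[2] = 4×1 + 7×1 = 11; y[3] = 7×1 = 7 → [4, 8, 11, 7]. Does not match given y = [4, 8, 9, 5].

Not verified. [4, 4, 7] * [1, 1] = [4, 8, 11, 7], which differs from [4, 8, 9, 5] at index 2.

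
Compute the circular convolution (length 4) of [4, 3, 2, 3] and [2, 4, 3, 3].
Use y[k] = Σ_j u[j]·v[(k-j) mod 4]. y[0] = 4×2 + 3×3 + 2×3 + 3×4 = 35; y[1] = 4×4 + 3×2 + 2×3 + 3×3 = 37; y[2] = 4×3 + 3×4 + 2×2 + 3×3 = 37; y[3] = 4×3 + 3×3 + 2×4 + 3×2 = 35. Result: [35, 37, 37, 35]

[35, 37, 37, 35]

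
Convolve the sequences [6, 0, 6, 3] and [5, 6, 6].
y[0] = 6×5 = 30; y[1] = 6×6 + 0×5 = 36; y[2] = 6×6 + 0×6 + 6×5 = 66; y[3] = 0×6 + 6×6 + 3×5 = 51; y[4] = 6×6 + 3×6 = 54; y[5] = 3×6 = 18

[30, 36, 66, 51, 54, 18]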